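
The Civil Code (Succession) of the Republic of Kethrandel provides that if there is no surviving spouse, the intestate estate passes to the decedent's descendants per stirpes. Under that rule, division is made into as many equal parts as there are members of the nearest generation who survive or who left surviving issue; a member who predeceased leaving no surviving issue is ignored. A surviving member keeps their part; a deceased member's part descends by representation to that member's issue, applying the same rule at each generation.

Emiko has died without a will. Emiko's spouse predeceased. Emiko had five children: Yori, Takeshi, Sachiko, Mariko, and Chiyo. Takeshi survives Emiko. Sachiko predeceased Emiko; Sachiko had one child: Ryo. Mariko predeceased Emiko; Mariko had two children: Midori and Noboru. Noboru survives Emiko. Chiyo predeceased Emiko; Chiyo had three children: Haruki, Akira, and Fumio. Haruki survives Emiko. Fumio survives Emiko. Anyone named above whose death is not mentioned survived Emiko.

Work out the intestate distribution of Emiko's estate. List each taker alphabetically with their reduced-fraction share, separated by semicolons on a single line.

There is no surviving spouse, so the entire estate passes to Emiko's descendants per stirpes.
The estate is divided into 5 equal shares of 1/5 among Yori, Takeshi, Sachiko, Mariko, Chiyo.
Yori is living and takes 1/5.
Takeshi is living and takes 1/5.
Sachiko predeceased; the 1/5 allotted to Sachiko's branch passes to Sachiko's issue by representation.
Ryo is the sole taker at this level and receives the full 1/5.
Mariko predeceased; the 1/5 allotted to Mariko's branch passes to Mariko's issue by representation.
The 1/5 is divided into 2 equal shares of 1/10 among Midori, Noboru.
Midori is living and takes 1/10.
Noboru is living and takes 1/10.
Chiyo predeceased; the 1/5 allotted to Chiyo's branch passes to Chiyo's issue by representation.
The 1/5 is divided into 3 equal shares of 1/15 among Haruki, Akira, Fumio.
Haruki is living and takes 1/15.
Akira is living and takes 1/15.
Fumio is living and takes 1/15.

Akira 1/15; Fumio 1/15; Haruki 1/15; Midori 1/10; Noboru 1/10; Ryo 1/5; Takeshi 1/5; Yori 1/5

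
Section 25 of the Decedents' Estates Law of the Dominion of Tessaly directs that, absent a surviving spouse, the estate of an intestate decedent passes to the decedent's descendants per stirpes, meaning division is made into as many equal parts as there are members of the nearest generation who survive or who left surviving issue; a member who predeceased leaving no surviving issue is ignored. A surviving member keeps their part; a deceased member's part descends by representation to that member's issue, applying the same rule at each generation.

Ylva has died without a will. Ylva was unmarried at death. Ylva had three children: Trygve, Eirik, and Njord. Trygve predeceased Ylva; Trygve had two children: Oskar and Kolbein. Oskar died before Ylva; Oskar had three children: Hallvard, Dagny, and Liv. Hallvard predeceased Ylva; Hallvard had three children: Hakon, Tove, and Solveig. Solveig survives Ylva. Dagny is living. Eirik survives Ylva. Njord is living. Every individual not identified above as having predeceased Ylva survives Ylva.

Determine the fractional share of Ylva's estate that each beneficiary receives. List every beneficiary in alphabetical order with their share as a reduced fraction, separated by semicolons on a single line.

There is no surviving spouse, so the entire estate passes to Ylva's descendants per stirpes.
The estate is divided into 3 equal shares of 1/3 among Trygve, Eirik, Njord.
Trygve predeceased; the 1/3 allotted to Trygve's branch passes to Trygve's issue by representation.
The 1/3 is divided into 2 equal shares of 1/6 among Oskar, Kolbein.
Oskar predeceased; the 1/6 allotted to Oskar's branch passes to Oskar's issue by representation.
The 1/6 is divided into 3 equal shares of 1/18 among Hallvard, Dagny, Liv.
Hallvard predeceased; the 1/18 allotted to Hallvard's branch passes to Hallvard's issue by representation.
The 1/18 is divided into 3 equal shares of 1/54 among Hakon, Tove, Solveig.
Hakon is living and takes 1/54.
Tove is living and takes 1/54.
Solveig is living and takes 1/54.
Dagny is living and takes 1/18.
Liv is living and takes 1/18.
Kolbein is living and takes 1/6.
Eirik is living and takes 1/3.
Njord is living and takes 1/3.

Dagny 1/18; Eirik 1/3; Hakon 1/54; Kolbein 1/6; Liv 1/18; Njord 1/3; Solveig 1/54; Tove 1/54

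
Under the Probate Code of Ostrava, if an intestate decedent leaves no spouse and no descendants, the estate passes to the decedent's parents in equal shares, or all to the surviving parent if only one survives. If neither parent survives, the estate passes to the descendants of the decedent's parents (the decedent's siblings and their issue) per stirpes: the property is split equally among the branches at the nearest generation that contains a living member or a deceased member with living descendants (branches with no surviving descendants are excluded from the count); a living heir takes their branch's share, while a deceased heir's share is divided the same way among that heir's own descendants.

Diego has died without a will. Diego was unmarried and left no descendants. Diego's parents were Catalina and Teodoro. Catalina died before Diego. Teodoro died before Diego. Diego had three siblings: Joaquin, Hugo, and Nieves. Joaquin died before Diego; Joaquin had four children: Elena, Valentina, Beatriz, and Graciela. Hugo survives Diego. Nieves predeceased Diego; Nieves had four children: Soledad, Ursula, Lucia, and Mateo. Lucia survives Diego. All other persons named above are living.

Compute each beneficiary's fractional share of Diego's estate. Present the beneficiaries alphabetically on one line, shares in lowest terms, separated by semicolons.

Beatriz 1/12; Elena 1/12; Graciela 1/12; Hugo 1/3; Lucia 1/12; Mateo 1/12; Soledad 1/12; Ursula 1/12; Valentina 1/12

Neither parent survives and there are no descendants, so the estate passes to Diego's siblings and their issue per stirpes.
The estate is divided into 3 equal shares of 1/3 among Joaquin, Hugo, Nieves.
Joaquin predeceased; the 1/3 allotted to Joaquin's branch passes to Joaquin's issue by representation.
The 1/3 is divided into 4 equal shares of 1/12 among Elena, Valentina, Beatriz, Graciela.
Elena is living and takes 1/12.
Valentina is living and takes 1/12.
Beatriz is living and takes 1/12.
Graciela is living and takes 1/12.
Hugo is living and takes 1/3.
Nieves predeceased; the 1/3 allotted to Nieves's branch passes to Nieves's issue by representation.
The 1/3 is divided into 4 equal shares of 1/12 among Soledad, Ursula, Lucia, Mateo.
Soledad is living and takes 1/12.
Ursula is living and takes 1/12.
Lucia is living and takes 1/12.
Mateo is living and takes 1/12.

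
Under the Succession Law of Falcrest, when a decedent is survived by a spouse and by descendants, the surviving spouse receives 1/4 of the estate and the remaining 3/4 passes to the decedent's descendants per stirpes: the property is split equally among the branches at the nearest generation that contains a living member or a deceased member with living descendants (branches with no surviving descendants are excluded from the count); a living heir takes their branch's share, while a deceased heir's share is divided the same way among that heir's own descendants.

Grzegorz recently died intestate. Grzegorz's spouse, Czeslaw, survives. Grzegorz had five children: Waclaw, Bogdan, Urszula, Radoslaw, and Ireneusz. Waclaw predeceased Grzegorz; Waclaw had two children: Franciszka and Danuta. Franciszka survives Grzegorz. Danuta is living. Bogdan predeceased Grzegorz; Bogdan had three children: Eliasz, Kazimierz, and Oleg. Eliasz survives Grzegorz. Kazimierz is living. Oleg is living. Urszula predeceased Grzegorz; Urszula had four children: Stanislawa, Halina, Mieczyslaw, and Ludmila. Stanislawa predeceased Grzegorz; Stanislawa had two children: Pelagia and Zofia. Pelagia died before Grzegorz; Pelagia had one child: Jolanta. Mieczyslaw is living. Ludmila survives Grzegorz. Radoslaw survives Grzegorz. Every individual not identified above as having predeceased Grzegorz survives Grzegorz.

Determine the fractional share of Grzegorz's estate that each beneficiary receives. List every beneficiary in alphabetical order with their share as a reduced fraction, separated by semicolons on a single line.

Czeslaw, as surviving spouse, takes 1/4.
The remaining 3/4 passes to Grzegorz's descendants per stirpes.
The 3/4 is divided into 5 equal shares of 3/20 among Waclaw, Bogdan, Urszula, Radoslaw, Ireneusz.
Waclaw predeceased; the 3/20 allotted to Waclaw's branch passes to Waclaw's issue by representation.
The 3/20 is divided into 2 equal shares of 3/40 among Franciszka, Danuta.
Franciszka is living and takes 3/40.
Danuta is living and takes 3/40.
Bogdan predeceased; the 3/20 allotted to Bogdan's branch passes to Bogdan's issue by representation.
The 3/20 is divided into 3 equal shares of 1/20 among Eliasz, Kazimierz, Oleg.
Eliasz is living and takes 1/20.
Kazimierz is living and takes 1/20.
Oleg is living and takes 1/20.
Urszula predeceased; the 3/20 allotted to Urszula's branch passes to Urszula's issue by representation.
The 3/20 is divided into 4 equal shares of 3/80 among Stanislawa, Halina, Mieczyslaw, Ludmila.
Stanislawa predeceased; the 3/80 allotted to Stanislawa's branch passes to Stanislawa's issue by representation.
The 3/80 is divided into 2 equal shares of 3/160 among Pelagia, Zofia.
Pelagia predeceased; the 3/160 allotted to Pelagia's branch passes to Pelagia's issue by representation.
Jolanta is the sole taker at this level and receives the full 3/160.
Zofia is living and takes 3/160.
Halina is living and takes 3/80.
Mieczyslaw is living and takes 3/80.
Ludmila is living and takes 3/80.
Radoslaw is living and takes 3/20.
Ireneusz is living and takes 3/20.

Czeslaw 1/4; Danuta 3/40; Eliasz 1/20; Franciszka 3/40; Halina 3/80; Ireneusz 3/20; Jolanta 3/160; Kazimierz 1/20; Ludmila 3/80; Mieczyslaw 3/80; Oleg 1/20; Radoslaw 3/20; Zofia 3/160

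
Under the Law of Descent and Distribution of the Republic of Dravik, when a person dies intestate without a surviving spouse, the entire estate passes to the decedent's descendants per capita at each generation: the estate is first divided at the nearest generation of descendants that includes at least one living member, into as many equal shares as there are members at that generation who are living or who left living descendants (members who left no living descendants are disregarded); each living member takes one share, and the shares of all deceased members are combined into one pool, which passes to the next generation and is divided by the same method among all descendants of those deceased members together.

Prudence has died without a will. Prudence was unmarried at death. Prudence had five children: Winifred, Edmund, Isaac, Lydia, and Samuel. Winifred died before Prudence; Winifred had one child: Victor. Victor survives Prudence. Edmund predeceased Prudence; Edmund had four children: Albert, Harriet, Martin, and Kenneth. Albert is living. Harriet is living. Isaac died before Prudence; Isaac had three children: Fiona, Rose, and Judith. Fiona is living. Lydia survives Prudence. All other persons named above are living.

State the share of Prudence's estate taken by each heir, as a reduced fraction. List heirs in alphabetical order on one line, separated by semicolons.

Albert 3/40; Fiona 3/40; Harriet 3/40; Judith 3/40; Kenneth 3/40; Lydia 1/5; Martin 3/40; Rose 3/40; Samuel 1/5; Victor 3/40

There is no surviving spouse, so the entire estate passes to Prudence's descendants per capita at each generation.
At generation 1 (Winifred, Edmund, Isaac, Lydia, Samuel) there are 5 shares of (1)/5 = 1/5 each.
Living: Lydia and Samuel — each takes 1/5.
Deceased: Winifred, Edmund, and Isaac. Their combined 3/5 is pooled and carried to generation 2.
At generation 2 (Victor, Albert, Harriet, Martin, Kenneth, Fiona, Rose, Judith) there are 8 shares of (3/5)/8 = 3/40 each.
Living: Victor, Albert, Harriet, Martin, Kenneth, Fiona, Rose, and Judith — each takes 3/40.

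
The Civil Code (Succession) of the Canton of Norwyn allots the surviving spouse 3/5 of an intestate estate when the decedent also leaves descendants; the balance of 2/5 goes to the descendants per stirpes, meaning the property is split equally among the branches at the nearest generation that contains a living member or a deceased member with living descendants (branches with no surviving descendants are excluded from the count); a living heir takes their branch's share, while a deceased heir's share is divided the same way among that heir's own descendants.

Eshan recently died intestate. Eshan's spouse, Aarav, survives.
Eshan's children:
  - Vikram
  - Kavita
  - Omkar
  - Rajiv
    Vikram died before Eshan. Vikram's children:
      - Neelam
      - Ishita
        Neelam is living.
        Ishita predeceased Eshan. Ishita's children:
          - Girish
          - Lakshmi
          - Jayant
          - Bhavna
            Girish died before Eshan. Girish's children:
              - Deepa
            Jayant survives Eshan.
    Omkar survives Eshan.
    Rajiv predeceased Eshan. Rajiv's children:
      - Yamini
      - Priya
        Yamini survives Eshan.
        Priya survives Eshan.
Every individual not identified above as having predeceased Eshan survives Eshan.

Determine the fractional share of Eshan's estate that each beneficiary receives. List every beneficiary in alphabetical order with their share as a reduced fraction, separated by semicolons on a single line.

Aarav, as surviving spouse, takes 3/5.
The remaining 2/5 passes to Eshan's descendants per stirpes.
The 2/5 is divided into 4 equal shares of 1/10 among Vikram, Kavita, Omkar, Rajiv.
Vikram predeceased; the 1/10 allotted to Vikram's branch passes to Vikram's issue by representation.
The 1/10 is divided into 2 equal shares of 1/20 among Neelam, Ishita.
Neelam is living and takes 1/20.
Ishita predeceased; the 1/20 allotted to Ishita's branch passes to Ishita's issue by representation.
The 1/20 is divided into 4 equal shares of 1/80 among Girish, Lakshmi, Jayant, Bhavna.
Girish predeceased; the 1/80 allotted to Girish's branch passes to Girish's issue by representation.
Deepa is the sole taker at this level and receives the full 1/80.
Lakshmi is living and takes 1/80.
Jayant is living and takes 1/80.
Bhavna is living and takes 1/80.
Kavita is living and takes 1/10.
Omkar is living and takes 1/10.
Rajiv predeceased; the 1/10 allotted to Rajiv's branch passes to Rajiv's issue by representation.
The 1/10 is divided into 2 equal shares of 1/20 among Yamini, Priya.
Yamini is living and takes 1/20.
Priya is living and takes 1/20.

Aarav 3/5; Bhavna 1/80; Deepa 1/80; Jayant 1/80; Kavita 1/10; Lakshmi 1/80; Neelam 1/20; Omkar 1/10; Priya 1/20; Yamini 1/20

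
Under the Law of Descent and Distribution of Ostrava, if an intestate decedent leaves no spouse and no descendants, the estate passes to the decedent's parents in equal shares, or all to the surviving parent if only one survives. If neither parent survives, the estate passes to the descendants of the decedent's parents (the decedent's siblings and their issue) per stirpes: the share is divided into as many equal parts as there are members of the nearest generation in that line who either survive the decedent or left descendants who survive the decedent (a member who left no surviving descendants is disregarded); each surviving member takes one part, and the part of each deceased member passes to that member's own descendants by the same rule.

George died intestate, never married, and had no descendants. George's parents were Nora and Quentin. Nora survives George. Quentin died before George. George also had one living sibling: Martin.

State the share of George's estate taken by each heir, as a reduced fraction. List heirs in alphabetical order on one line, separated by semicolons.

Only one parent, Nora, survives, so Nora takes the entire estate. The siblings take nothing because a surviving parent has priority.

Nora 1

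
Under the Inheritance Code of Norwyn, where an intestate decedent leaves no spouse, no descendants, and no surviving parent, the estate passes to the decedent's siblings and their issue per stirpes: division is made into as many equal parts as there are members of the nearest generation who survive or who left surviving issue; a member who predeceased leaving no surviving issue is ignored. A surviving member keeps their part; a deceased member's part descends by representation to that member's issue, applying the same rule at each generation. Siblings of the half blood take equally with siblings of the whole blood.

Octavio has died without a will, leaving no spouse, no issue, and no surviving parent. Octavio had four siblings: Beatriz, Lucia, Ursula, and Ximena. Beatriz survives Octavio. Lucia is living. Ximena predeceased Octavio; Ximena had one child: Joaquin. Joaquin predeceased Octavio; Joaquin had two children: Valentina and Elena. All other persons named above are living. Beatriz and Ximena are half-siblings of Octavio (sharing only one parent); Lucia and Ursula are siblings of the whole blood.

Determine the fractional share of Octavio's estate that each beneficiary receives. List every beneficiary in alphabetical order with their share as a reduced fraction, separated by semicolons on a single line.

No spouse, descendants, or parent survives, so the estate passes to Octavio's siblings per stirpes.
Half-blood and whole-blood siblings take equally under the stated rule.
The estate is divided into 4 equal shares of 1/4 among Beatriz, Lucia, Ursula, Ximena.
Beatriz is living and takes 1/4.
Lucia is living and takes 1/4.
Ursula is living and takes 1/4.
Ximena predeceased; the 1/4 allotted to Ximena's branch passes to Ximena's issue by representation.
Joaquin's line is the sole branch at this level, so the full 1/4 passes to Joaquin's issue by representation.
The 1/4 is divided into 2 equal shares of 1/8 among Valentina, Elena.
Valentina is living and takes 1/8.
Elena is living and takes 1/8.

Beatriz 1/4; Elena 1/8; Lucia 1/4; Ursula 1/4; Valentina 1/8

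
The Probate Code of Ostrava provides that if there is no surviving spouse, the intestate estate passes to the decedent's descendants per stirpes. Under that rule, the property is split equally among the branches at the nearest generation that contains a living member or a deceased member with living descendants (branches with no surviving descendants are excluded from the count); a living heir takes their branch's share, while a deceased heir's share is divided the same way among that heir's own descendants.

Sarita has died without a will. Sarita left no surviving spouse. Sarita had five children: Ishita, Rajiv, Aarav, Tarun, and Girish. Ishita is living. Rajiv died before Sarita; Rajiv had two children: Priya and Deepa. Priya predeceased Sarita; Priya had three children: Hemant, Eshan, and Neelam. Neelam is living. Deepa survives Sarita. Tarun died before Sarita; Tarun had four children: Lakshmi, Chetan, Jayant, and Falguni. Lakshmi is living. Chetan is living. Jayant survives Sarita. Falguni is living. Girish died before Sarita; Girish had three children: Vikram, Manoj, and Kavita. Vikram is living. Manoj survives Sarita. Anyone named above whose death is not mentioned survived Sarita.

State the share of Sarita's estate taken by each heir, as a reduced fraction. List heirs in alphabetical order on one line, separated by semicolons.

There is no surviving spouse, so the entire estate passes to Sarita's descendants per stirpes.
The estate is divided into 5 equal shares of 1/5 among Ishita, Rajiv, Aarav, Tarun, Girish.
Ishita is living and takes 1/5.
Rajiv predeceased; the 1/5 allotted to Rajiv's branch passes to Rajiv's issue by representation.
The 1/5 is divided into 2 equal shares of 1/10 among Priya, Deepa.
Priya predeceased; the 1/10 allotted to Priya's branch passes to Priya's issue by representation.
The 1/10 is divided into 3 equal shares of 1/30 among Hemant, Eshan, Neelam.
Hemant is living and takes 1/30.
Eshan is living and takes 1/30.
Neelam is living and takes 1/30.
Deepa is living and takes 1/10.
Aarav is living and takes 1/5.
Tarun predeceased; the 1/5 allotted to Tarun's branch passes to Tarun's issue by representation.
The 1/5 is divided into 4 equal shares of 1/20 among Lakshmi, Chetan, Jayant, Falguni.
Lakshmi is living and takes 1/20.
Chetan is living and takes 1/20.
Jayant is living and takes 1/20.
Falguni is living and takes 1/20.
Girish predeceased; the 1/5 allotted to Girish's branch passes to Girish's issue by representation.
The 1/5 is divided into 3 equal shares of 1/15 among Vikram, Manoj, Kavita.
Vikram is living and takes 1/15.
Manoj is living and takes 1/15.
Kavita is living and takes 1/15.

Aarav 1/5; Chetan 1/20; Deepa 1/10; Eshan 1/30; Falguni 1/20; Hemant 1/30; Ishita 1/5; Jayant 1/20; Kavita 1/15; Lakshmi 1/20; Manoj 1/15; Neelam 1/30; Vikram 1/15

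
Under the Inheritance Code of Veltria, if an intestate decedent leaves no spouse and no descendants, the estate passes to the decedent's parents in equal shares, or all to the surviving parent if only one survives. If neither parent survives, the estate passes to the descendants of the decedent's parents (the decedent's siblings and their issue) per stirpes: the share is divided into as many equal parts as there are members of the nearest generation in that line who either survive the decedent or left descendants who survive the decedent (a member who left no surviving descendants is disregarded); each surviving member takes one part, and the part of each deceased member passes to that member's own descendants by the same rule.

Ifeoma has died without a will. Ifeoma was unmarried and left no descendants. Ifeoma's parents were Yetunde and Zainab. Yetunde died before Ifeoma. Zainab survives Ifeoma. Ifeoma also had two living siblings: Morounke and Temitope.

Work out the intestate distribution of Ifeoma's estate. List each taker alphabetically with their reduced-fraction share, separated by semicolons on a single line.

Only one parent, Zainab, survives, so Zainab takes the entire estate. The siblings take nothing because a surviving parent has priority.

Zainab 1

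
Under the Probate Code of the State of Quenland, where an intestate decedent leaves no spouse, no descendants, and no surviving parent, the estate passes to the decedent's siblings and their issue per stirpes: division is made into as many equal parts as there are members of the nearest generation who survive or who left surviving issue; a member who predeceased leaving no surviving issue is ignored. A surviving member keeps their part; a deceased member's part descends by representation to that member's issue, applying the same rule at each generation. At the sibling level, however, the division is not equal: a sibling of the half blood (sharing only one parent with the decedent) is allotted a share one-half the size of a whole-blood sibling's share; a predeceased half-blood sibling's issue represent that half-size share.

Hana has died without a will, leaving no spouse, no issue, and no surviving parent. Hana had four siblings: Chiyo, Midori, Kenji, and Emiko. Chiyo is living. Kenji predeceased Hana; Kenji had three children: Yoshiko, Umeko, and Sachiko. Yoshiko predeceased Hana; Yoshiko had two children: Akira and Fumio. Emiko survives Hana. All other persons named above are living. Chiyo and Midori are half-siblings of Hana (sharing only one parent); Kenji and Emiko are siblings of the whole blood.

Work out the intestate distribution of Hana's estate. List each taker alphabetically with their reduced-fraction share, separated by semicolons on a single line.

No spouse, descendants, or parent survives, so the estate passes to Hana's siblings per stirpes.
Half-blood siblings count for one-half the weight of whole-blood siblings at the initial division.
Dividing 1 in proportion to weights (total weight 3): Chiyo (weight 1/2) → 1/6; Midori (weight 1/2) → 1/6; Kenji (weight 1) → 1/3; Emiko (weight 1) → 1/3.
Chiyo is living and takes 1/6.
Midori is living and takes 1/6.
Kenji predeceased; the 1/3 allotted to Kenji's branch passes to Kenji's issue by representation.
The 1/3 is divided into 3 equal shares of 1/9 among Yoshiko, Umeko, Sachiko.
Yoshiko predeceased; the 1/9 allotted to Yoshiko's branch passes to Yoshiko's issue by representation.
The 1/9 is divided into 2 equal shares of 1/18 among Akira, Fumio.
Akira is living and takes 1/18.
Fumio is living and takes 1/18.
Umeko is living and takes 1/9.
Sachiko is living and takes 1/9.
Emiko is living and takes 1/3.

Akira 1/18; Chiyo 1/6; Emiko 1/3; Fumio 1/18; Midori 1/6; Sachiko 1/9; Umeko 1/9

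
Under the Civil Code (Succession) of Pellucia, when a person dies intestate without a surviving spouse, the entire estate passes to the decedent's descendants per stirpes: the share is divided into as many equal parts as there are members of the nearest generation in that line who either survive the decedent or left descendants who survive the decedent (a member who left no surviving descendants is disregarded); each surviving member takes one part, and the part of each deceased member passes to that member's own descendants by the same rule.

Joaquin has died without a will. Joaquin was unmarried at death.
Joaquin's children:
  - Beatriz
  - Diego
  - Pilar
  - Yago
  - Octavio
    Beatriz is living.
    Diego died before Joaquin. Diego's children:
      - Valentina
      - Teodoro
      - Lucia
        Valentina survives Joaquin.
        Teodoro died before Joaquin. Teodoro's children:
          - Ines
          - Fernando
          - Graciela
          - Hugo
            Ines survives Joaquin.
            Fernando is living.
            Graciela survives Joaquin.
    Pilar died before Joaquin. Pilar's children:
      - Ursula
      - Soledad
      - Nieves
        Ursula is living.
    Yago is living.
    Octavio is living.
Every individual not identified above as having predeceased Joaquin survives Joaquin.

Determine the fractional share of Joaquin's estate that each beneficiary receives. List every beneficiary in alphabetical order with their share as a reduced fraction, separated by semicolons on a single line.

There is no surviving spouse, so the entire estate passes to Joaquin's descendants per stirpes.
The estate is divided into 5 equal shares of 1/5 among Beatriz, Diego, Pilar, Yago, Octavio.
Beatriz is living and takes 1/5.
Diego predeceased; the 1/5 allotted to Diego's branch passes to Diego's issue by representation.
The 1/5 is divided into 3 equal shares of 1/15 among Valentina, Teodoro, Lucia.
Valentina is living and takes 1/15.
Teodoro predeceased; the 1/15 allotted to Teodoro's branch passes to Teodoro's issue by representation.
The 1/15 is divided into 4 equal shares of 1/60 among Ines, Fernando, Graciela, Hugo.
Ines is living and takes 1/60.
Fernando is living and takes 1/60.
Graciela is living and takes 1/60.
Hugo is living and takes 1/60.
Lucia is living and takes 1/15.
Pilar predeceased; the 1/5 allotted to Pilar's branch passes to Pilar's issue by representation.
The 1/5 is divided into 3 equal shares of 1/15 among Ursula, Soledad, Nieves.
Ursula is living and takes 1/15.
Soledad is living and takes 1/15.
Nieves is living and takes 1/15.
Yago is living and takes 1/5.
Octavio is living and takes 1/5.

Beatriz 1/5; Fernando 1/60; Graciela 1/60; Hugo 1/60; Ines 1/60; Lucia 1/15; Nieves 1/15; Octavio 1/5; Soledad 1/15; Ursula 1/15; Valentina 1/15; Yago 1/5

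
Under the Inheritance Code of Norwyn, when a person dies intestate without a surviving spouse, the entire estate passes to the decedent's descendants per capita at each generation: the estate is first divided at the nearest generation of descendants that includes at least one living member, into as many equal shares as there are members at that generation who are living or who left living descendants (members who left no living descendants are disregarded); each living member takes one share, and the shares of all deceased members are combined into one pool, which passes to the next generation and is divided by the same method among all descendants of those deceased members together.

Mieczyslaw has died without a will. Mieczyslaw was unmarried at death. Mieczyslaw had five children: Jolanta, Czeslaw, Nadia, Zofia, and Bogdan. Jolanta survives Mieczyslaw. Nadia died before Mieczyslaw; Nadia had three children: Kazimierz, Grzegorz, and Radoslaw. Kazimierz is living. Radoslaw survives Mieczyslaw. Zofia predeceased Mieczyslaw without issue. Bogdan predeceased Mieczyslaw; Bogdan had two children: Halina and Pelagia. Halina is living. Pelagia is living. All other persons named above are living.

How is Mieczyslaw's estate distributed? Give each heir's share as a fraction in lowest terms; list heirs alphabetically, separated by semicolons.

Czeslaw 1/4; Grzegorz 1/10; Halina 1/10; Jolanta 1/4; Kazimierz 1/10; Pelagia 1/10; Radoslaw 1/10

There is no surviving spouse, so the entire estate passes to Mieczyslaw's descendants per capita at each generation.
At generation 1 (Jolanta, Czeslaw, Nadia, Bogdan) there are 4 shares of (1)/4 = 1/4 each.
Living: Jolanta and Czeslaw — each takes 1/4.
Deceased: Nadia and Bogdan. Their combined 1/2 is pooled and carried to generation 2.
At generation 2 (Kazimierz, Grzegorz, Radoslaw, Halina, Pelagia) there are 5 shares of (1/2)/5 = 1/10 each.
Living: Kazimierz, Grzegorz, Radoslaw, Halina, and Pelagia — each takes 1/10.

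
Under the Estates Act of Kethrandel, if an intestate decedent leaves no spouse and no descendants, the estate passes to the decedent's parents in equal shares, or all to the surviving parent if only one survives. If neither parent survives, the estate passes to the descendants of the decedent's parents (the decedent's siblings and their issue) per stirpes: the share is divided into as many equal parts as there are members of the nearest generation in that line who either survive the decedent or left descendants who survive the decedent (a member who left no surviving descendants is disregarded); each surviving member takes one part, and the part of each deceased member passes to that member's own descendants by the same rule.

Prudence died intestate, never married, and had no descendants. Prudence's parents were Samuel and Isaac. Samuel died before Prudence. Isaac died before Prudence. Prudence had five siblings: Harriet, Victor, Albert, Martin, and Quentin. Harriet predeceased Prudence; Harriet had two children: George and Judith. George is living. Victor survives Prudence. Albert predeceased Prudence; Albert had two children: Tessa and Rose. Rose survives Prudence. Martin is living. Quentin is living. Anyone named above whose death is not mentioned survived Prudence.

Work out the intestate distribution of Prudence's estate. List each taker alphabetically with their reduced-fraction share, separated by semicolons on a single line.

Neither parent survives and there are no descendants, so the estate passes to Prudence's siblings and their issue per stirpes.
The estate is divided into 5 equal shares of 1/5 among Harriet, Victor, Albert, Martin, Quentin.
Harriet predeceased; the 1/5 allotted to Harriet's branch passes to Harriet's issue by representation.
The 1/5 is divided into 2 equal shares of 1/10 among George, Judith.
George is living and takes 1/10.
Judith is living and takes 1/10.
Victor is living and takes 1/5.
Albert predeceased; the 1/5 allotted to Albert's branch passes to Albert's issue by representation.
The 1/5 is divided into 2 equal shares of 1/10 among Tessa, Rose.
Tessa is living and takes 1/10.
Rose is living and takes 1/10.
Martin is living and takes 1/5.
Quentin is living and takes 1/5.

George 1/10; Judith 1/10; Martin 1/5; Quentin 1/5; Rose 1/10; Tessa 1/10; Victor 1/5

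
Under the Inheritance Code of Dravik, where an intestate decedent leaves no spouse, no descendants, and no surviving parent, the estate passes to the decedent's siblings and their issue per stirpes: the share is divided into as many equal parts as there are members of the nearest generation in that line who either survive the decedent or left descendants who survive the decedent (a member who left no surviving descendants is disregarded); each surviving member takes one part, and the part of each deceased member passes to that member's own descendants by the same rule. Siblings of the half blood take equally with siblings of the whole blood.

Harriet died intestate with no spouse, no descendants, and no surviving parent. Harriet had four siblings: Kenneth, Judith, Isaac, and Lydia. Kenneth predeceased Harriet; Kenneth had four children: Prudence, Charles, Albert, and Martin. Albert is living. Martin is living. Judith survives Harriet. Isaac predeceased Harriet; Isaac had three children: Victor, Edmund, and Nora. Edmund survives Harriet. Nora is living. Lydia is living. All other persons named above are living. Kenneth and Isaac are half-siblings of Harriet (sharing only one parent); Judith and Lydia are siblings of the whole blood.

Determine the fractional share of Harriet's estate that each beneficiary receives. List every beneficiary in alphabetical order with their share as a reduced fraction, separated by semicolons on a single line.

No spouse, descendants, or parent survives, so the estate passes to Harriet's siblings per stirpes.
Half-blood and whole-blood siblings take equally under the stated rule.
The estate is divided into 4 equal shares of 1/4 among Kenneth, Judith, Isaac, Lydia.
Kenneth predeceased; the 1/4 allotted to Kenneth's branch passes to Kenneth's issue by representation.
The 1/4 is divided into 4 equal shares of 1/16 among Prudence, Charles, Albert, Martin.
Prudence is living and takes 1/16.
Charles is living and takes 1/16.
Albert is living and takes 1/16.
Martin is living and takes 1/16.
Judith is living and takes 1/4.
Isaac predeceased; the 1/4 allotted to Isaac's branch passes to Isaac's issue by representation.
The 1/4 is divided into 3 equal shares of 1/12 among Victor, Edmund, Nora.
Victor is living and takes 1/12.
Edmund is living and takes 1/12.
Nora is living and takes 1/12.
Lydia is living and takes 1/4.

Albert 1/16; Charles 1/16; Edmund 1/12; Judith 1/4; Lydia 1/4; Martin 1/16; Nora 1/12; Prudence 1/16; Victor 1/12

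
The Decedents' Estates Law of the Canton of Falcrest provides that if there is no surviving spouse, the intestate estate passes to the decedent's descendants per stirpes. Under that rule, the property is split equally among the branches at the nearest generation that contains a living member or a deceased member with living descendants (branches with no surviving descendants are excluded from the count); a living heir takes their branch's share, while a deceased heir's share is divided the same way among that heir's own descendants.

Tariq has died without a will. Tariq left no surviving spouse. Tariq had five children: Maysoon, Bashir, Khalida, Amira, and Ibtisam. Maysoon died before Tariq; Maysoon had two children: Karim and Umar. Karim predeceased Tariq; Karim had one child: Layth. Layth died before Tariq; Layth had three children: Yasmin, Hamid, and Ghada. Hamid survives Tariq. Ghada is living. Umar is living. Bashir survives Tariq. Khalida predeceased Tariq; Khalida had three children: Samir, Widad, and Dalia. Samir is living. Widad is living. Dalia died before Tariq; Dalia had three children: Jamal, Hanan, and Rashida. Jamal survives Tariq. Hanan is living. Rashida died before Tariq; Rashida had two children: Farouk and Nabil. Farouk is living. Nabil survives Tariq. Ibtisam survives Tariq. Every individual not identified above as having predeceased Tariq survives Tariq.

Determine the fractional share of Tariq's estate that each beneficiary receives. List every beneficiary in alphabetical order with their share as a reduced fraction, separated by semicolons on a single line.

Amira 1/5; Bashir 1/5; Farouk 1/90; Ghada 1/30; Hamid 1/30; Hanan 1/45; Ibtisam 1/5; Jamal 1/45; Nabil 1/90; Samir 1/15; Umar 1/10; Widad 1/15; Yasmin 1/30

There is no surviving spouse, so the entire estate passes to Tariq's descendants per stirpes.
The estate is divided into 5 equal shares of 1/5 among Maysoon, Bashir, Khalida, Amira, Ibtisam.
Maysoon predeceased; the 1/5 allotted to Maysoon's branch passes to Maysoon's issue by representation.
The 1/5 is divided into 2 equal shares of 1/10 among Karim, Umar.
Karim predeceased; the 1/10 allotted to Karim's branch passes to Karim's issue by representation.
Layth's line is the sole branch at this level, so the full 1/10 passes to Layth's issue by representation.
The 1/10 is divided into 3 equal shares of 1/30 among Yasmin, Hamid, Ghada.
Yasmin is living and takes 1/30.
Hamid is living and takes 1/30.
Ghada is living and takes 1/30.
Umar is living and takes 1/10.
Bashir is living and takes 1/5.
Khalida predeceased; the 1/5 allotted to Khalida's branch passes to Khalida's issue by representation.
The 1/5 is divided into 3 equal shares of 1/15 among Samir, Widad, Dalia.
Samir is living and takes 1/15.
Widad is living and takes 1/15.
Dalia predeceased; the 1/15 allotted to Dalia's branch passes to Dalia's issue by representation.
The 1/15 is divided into 3 equal shares of 1/45 among Jamal, Hanan, Rashida.
Jamal is living and takes 1/45.
Hanan is living and takes 1/45.
Rashida predeceased; the 1/45 allotted to Rashida's branch passes to Rashida's issue by representation.
The 1/45 is divided into 2 equal shares of 1/90 among Farouk, Nabil.
Farouk is living and takes 1/90.
Nabil is living and takes 1/90.
Amira is living and takes 1/5.
Ibtisam is living and takes 1/5.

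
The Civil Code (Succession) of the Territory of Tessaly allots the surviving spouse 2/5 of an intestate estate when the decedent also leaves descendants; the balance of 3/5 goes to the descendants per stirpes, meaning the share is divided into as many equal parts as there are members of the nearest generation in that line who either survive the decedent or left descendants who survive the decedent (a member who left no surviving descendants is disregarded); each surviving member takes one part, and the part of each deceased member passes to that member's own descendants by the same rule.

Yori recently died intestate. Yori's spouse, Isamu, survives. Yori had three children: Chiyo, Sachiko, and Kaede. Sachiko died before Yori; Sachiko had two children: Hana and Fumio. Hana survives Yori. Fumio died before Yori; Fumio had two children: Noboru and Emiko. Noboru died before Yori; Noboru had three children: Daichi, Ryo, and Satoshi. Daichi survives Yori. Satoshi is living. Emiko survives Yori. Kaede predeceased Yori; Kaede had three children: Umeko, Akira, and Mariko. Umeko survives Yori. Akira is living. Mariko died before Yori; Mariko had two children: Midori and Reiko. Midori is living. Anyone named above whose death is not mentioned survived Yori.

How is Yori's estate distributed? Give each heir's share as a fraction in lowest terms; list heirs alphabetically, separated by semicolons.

Akira 1/15; Chiyo 1/5; Daichi 1/60; Emiko 1/20; Hana 1/10; Isamu 2/5; Midori 1/30; Reiko 1/30; Ryo 1/60; Satoshi 1/60; Umeko 1/15

Isamu, as surviving spouse, takes 2/5.
The remaining 3/5 passes to Yori's descendants per stirpes.
The 3/5 is divided into 3 equal shares of 1/5 among Chiyo, Sachiko, Kaede.
Chiyo is living and takes 1/5.
Sachiko predeceased; the 1/5 allotted to Sachiko's branch passes to Sachiko's issue by representation.
The 1/5 is divided into 2 equal shares of 1/10 among Hana, Fumio.
Hana is living and takes 1/10.
Fumio predeceased; the 1/10 allotted to Fumio's branch passes to Fumio's issue by representation.
The 1/10 is divided into 2 equal shares of 1/20 among Noboru, Emiko.
Noboru predeceased; the 1/20 allotted to Noboru's branch passes to Noboru's issue by representation.
The 1/20 is divided into 3 equal shares of 1/60 among Daichi, Ryo, Satoshi.
Daichi is living and takes 1/60.
Ryo is living and takes 1/60.
Satoshi is living and takes 1/60.
Emiko is living and takes 1/20.
Kaede predeceased; the 1/5 allotted to Kaede's branch passes to Kaede's issue by representation.
The 1/5 is divided into 3 equal shares of 1/15 among Umeko, Akira, Mariko.
Umeko is living and takes 1/15.
Akira is living and takes 1/15.
Mariko predeceased; the 1/15 allotted to Mariko's branch passes to Mariko's issue by representation.
The 1/15 is divided into 2 equal shares of 1/30 among Midori, Reiko.
Midori is living and takes 1/30.
Reiko is living and takes 1/30.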